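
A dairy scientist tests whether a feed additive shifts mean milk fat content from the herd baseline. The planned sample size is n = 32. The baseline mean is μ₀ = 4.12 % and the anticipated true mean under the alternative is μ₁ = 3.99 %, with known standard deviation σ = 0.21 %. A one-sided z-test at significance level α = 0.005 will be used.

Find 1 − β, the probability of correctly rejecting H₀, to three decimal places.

Power ≈ 0.823

Standardized effect: d = |μ₁ − μ₀| / σ = |3.99 − 4.12| / 0.21 = 0.6190
Noncentrality parameter: δ = d·√n = 0.6190 × √32 = 3.5019
Critical value for a one-sided test at α = 0.005: z_α = 2.576.
Power = P(Z > 2.576 − δ) = Φ(0.926) = 0.8228.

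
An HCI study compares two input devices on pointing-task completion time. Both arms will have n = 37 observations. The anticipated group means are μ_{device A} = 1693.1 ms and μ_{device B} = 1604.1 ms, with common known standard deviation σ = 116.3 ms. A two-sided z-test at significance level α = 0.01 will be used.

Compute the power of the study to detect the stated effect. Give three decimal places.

Standardized effect: d = |μ_{device A} − μ_{device B}| / σ = |1693.1 − 1604.1| / 116.3 = 0.7653
Noncentrality parameter: δ = d·√(n/2) = 0.7653 × √(37/2) = 3.2915
Critical value for a two-sided test at α = 0.01: z_{α/2} = 2.576.
Power = Φ(δ − 2.576) + Φ(−δ − 2.576) = Φ(0.716) + Φ(-5.867) = 0.7629 + 0.0000 = 0.7629.

Power ≈ 0.763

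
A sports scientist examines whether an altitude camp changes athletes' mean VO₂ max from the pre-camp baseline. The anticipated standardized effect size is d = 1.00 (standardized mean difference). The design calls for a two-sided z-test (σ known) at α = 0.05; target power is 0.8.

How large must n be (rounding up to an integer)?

n = 8

Set Φ(δ − 1.960) = 0.8; then δ − 1.960 = Φ⁻¹(0.8) = 0.842, giving δ = 2.802.
(Ignoring the negligible lower-tail rejection probability gives the usual closed-form inversion.)
δ = d·√n ⇒ n = (δ/d)² = (2.802 / 1.00)² = 7.85.
Round up to the next whole unit.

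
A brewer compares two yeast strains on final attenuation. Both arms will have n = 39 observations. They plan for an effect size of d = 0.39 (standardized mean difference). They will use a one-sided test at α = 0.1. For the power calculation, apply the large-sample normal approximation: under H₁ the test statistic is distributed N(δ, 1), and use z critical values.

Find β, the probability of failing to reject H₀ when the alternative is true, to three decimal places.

Noncentrality parameter: δ = d·√(n/2) = 0.39 × √(39/2) = 1.7222
Critical value for a one-sided test at α = 0.1: z_α = 1.282.
Power = Φ(δ − 1.282) = Φ(0.441) = 0.6703.
Type II error: β = 1 − power = 1 − 0.6703 = 0.3297.

β ≈ 0.330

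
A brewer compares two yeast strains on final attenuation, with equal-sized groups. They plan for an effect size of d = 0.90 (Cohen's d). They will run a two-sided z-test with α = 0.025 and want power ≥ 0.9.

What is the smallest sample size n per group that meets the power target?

Set Φ(δ − 2.241) = 0.9; then δ − 2.241 = Φ⁻¹(0.9) = 1.282, giving δ = 3.523.
(For δ > 0 the lower-tail rejection region contributes negligibly to power, so the one-term inversion is standard.)
δ = d·√(n/2) ⇒ n = 2(δ/d)² = 2 × (3.523 / 0.90)² = 30.64.
Rounding up, n = 31 per group.

n = 31 per group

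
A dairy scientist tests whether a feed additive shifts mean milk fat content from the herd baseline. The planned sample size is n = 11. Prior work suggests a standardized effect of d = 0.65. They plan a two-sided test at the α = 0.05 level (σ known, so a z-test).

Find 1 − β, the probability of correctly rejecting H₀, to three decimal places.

Power ≈ 0.578

Noncentrality parameter: δ = d·√n = 0.65 × √11 = 2.1558
Two-sided α = 0.05 → critical value z_{0.025} = 1.960.
Power = Φ(δ − 1.960) + Φ(−δ − 1.960) = Φ(0.196) + Φ(-4.116) = 0.5776 + 0.0000 = 0.5777.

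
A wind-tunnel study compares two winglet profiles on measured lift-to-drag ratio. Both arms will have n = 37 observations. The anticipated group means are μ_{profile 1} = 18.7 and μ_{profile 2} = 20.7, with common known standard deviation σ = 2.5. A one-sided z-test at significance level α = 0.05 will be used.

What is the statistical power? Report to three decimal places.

Power ≈ 0.964

Standardized effect: d = |μ_{profile 1} − μ_{profile 2}| / σ = |18.7 − 20.7| / 2.5 = 0.8000
Noncentrality parameter: δ = d·√(n/2) = 0.8000 × √(37/2) = 3.4409
Critical value for a one-sided test at α = 0.05: z_α = 1.645.
Power = P(Z > 1.645 − δ) = Φ(1.796) = 0.9638.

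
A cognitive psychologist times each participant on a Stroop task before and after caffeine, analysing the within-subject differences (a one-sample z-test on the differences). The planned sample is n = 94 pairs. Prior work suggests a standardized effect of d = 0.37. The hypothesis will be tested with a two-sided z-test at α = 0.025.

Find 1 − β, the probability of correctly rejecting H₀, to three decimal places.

Noncentrality parameter: δ = d·√n = 0.37 × √94 = 3.5873
Critical value for a two-sided test at α = 0.025: z_{α/2} = 2.241.
Power = Φ(δ − 2.241) + Φ(−δ − 2.241) = Φ(1.346) + Φ(-5.829) = 0.9108 + 0.0000 = 0.9108.

Power ≈ 0.911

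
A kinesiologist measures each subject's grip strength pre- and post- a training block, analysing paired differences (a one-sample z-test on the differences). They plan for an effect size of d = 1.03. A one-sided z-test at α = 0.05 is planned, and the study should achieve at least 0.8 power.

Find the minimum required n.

For power 0.8 need Φ(δ − z_{0.05}) = 0.8, so δ = z_{0.05} + z_{0.20} = 1.645 + 0.842 = 2.486.
δ = d·√n ⇒ n = (δ/d)² = (2.486 / 1.03)² = 5.83.
Round up to the next whole unit.

n = 6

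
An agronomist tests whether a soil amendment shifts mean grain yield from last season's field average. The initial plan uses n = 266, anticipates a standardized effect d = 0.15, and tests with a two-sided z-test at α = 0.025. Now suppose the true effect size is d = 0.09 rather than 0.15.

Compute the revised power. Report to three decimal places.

With d = 0.09: δ = d·√n = 0.09 × √266 = 1.4679. Critical value z_{0.0125} = 2.241.
Revised power = Φ(δ − 2.241) + Φ(−δ − 2.241) = Φ(-0.774) + Φ(-3.709) = 0.2196 + 0.0001 = 0.2197.

Power ≈ 0.220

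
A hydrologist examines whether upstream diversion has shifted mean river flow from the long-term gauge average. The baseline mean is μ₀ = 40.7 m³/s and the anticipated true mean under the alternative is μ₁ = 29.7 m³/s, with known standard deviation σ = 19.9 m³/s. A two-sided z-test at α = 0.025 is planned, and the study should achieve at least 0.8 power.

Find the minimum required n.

Standardized effect: d = |μ₁ − μ₀| / σ = |29.7 − 40.7| / 19.9 = 0.5528
Set Φ(δ − 2.241) = 0.8; then δ − 2.241 = Φ⁻¹(0.8) = 0.842, giving δ = 3.083.
(The Φ(−δ − z_{α/2}) term is vanishingly small for δ > 0 and is dropped in the standard sample-size formula.)
δ = d·√n ⇒ n = (δ/d)² = (3.083 / 0.5528)² = 31.11.
Rounding up, n = 32.

n = 32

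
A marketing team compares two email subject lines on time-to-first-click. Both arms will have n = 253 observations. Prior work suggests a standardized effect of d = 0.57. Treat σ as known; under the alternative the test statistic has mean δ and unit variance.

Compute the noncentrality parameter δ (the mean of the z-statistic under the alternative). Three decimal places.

δ ≈ 6.411

The noncentrality parameter scales effect size by the design's sample-size factor: δ = d·√(n/2) = 0.57 × √(253/2) = 6.4109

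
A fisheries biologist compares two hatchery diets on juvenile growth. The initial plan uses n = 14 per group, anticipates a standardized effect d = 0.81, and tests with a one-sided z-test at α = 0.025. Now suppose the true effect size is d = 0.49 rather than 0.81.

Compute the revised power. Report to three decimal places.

With d = 0.49: δ = d·√(n/2) = 0.49 × √(14/2) = 1.2964. Critical value z_{0.025} = 1.960.
Revised power = Φ(δ − 1.960) = Φ(-0.664) = 0.2535.

Power ≈ 0.253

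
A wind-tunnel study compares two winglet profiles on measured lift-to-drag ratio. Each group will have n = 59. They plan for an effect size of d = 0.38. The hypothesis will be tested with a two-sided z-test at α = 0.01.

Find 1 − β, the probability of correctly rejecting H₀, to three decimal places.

Power ≈ 0.304

Noncentrality parameter: δ = d·√(n/2) = 0.38 × √(59/2) = 2.0639
Two-sided α = 0.01 → critical value z_{0.005} = 2.576.
Power = Φ(δ − 2.576) + Φ(−δ − 2.576) = Φ(-0.512) + Φ(-4.640) = 0.3044 + 0.0000 = 0.3044.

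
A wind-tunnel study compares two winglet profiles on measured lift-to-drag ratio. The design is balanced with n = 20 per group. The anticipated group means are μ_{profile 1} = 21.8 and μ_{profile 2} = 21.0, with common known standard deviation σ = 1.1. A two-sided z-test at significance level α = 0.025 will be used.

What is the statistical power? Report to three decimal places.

Power ≈ 0.523

Standardized effect: d = |μ_{profile 1} − μ_{profile 2}| / σ = |21.8 − 21.0| / 1.1 = 0.7273
Noncentrality parameter: δ = d·√(n/2) = 0.7273 × √(20/2) = 2.2998
Critical value for a two-sided test at α = 0.025: z_{α/2} = 2.241.
Power = Φ(δ − 2.241) + Φ(−δ − 2.241) = Φ(0.058) + Φ(-4.541) = 0.5233 + 0.0000 = 0.5233.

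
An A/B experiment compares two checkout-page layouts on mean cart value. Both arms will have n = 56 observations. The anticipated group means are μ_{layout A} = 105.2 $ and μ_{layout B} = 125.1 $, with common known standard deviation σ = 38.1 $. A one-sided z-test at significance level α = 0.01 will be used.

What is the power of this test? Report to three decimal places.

Power ≈ 0.669

Standardized effect: d = |μ_{layout A} − μ_{layout B}| / σ = |105.2 − 125.1| / 38.1 = 0.5223
Noncentrality parameter: δ = d·√(n/2) = 0.5223 × √(56/2) = 2.7638
One-sided α = 0.01 → critical value z_{0.01} = 2.326.
Power = Φ(δ − 2.326) = Φ(0.437) = 0.6691.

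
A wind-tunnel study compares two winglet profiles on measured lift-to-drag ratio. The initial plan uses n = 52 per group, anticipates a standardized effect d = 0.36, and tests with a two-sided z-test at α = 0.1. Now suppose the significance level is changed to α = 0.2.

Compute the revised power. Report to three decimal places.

δ = d·√(n/2) = 0.36 × √(52/2) = 1.8356 (unchanged). New critical value: z_{0.1} = 1.282.
Revised power = Φ(δ − 1.282) + Φ(−δ − 1.282) = Φ(0.554) + Φ(-3.117) = 0.7102 + 0.0009 = 0.7112.

Power ≈ 0.711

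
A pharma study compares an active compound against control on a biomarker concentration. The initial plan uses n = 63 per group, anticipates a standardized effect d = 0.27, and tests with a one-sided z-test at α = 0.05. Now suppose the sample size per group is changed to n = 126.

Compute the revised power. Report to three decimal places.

With n = 126 per group: δ = d·√(n/2) = 0.27 × √(126/2) = 2.1431. Critical value z_{0.05} = 1.645.
Revised power = P(Z > 1.645 − δ) = Φ(0.498) = 0.6908.

Power ≈ 0.691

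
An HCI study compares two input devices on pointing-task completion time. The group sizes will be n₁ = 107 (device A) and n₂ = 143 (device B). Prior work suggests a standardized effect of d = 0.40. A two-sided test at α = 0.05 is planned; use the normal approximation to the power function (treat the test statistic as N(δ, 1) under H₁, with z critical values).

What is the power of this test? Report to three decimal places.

Noncentrality parameter: δ = d / √(1/n₁ + 1/n₂) = 0.40 / √(1/107 + 1/143) = 3.1293
Critical value for a two-sided test at α = 0.05: z_{α/2} = 1.960.
Power = Φ(δ − 1.960) + Φ(−δ − 1.960) = Φ(1.169) + Φ(-5.089) = 0.8789 + 0.0000 = 0.8789.

Power ≈ 0.879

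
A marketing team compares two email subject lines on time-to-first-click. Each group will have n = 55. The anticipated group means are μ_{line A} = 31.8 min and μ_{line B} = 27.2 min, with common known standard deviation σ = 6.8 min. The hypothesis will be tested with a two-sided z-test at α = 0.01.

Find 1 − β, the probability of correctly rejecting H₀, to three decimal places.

Power ≈ 0.834

Standardized effect: d = |μ_{line A} − μ_{line B}| / σ = |31.8 − 27.2| / 6.8 = 0.6765
Noncentrality parameter: δ = d·√(n/2) = 0.6765 × √(55/2) = 3.5474
Two-sided α = 0.01 → critical value z_{0.005} = 2.576.
Power = Φ(δ − 2.576) + Φ(−δ − 2.576) = Φ(0.972) + Φ(-6.123) = 0.8344 + 0.0000 = 0.8344.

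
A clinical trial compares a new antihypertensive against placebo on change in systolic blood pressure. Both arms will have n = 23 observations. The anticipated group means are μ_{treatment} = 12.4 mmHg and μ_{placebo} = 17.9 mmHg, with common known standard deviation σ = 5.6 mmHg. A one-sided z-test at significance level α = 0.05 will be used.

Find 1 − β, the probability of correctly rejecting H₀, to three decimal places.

Power ≈ 0.954

Standardized effect: d = |μ_{treatment} − μ_{placebo}| / σ = |12.4 − 17.9| / 5.6 = 0.9821
Noncentrality parameter: δ = d·√(n/2) = 0.9821 × √(23/2) = 3.3306
Critical value for a one-sided test at α = 0.05: z_α = 1.645.
Power = P(Z > 1.645 − δ) = Φ(1.686) = 0.9541.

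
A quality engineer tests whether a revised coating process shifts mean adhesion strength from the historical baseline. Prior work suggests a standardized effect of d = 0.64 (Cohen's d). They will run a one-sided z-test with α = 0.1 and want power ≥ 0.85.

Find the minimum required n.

For power 0.85 need Φ(δ − z_{0.1}) = 0.85, so δ = z_{0.1} + z_{0.15} = 1.282 + 1.036 = 2.318.
δ = d·√n ⇒ n = (δ/d)² = (2.318 / 0.64)² = 13.12.
Round up to the next whole unit.

n = 14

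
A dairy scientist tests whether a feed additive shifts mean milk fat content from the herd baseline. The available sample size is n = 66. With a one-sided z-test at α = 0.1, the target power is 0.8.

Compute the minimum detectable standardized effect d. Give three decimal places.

d ≈ 0.261

Need Φ(δ − 1.282) = 0.8, so δ = 1.282 + 0.842 = 2.123.
δ = d·√n ⇒ d = δ/√n = 2.123/√66 = 0.2613.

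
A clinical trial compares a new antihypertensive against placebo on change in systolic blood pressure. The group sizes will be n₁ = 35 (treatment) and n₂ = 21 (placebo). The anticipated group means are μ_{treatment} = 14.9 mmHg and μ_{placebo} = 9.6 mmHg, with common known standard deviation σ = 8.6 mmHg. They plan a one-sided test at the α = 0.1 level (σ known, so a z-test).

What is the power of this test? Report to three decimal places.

Power ≈ 0.829

Standardized effect: d = |μ_{treatment} − μ_{placebo}| / σ = |14.9 − 9.6| / 8.6 = 0.6163
Noncentrality parameter: δ = d / √(1/n₁ + 1/n₂) = 0.6163 / √(1/35 + 1/21) = 2.2327
Critical value for a one-sided test at α = 0.1: z_α = 1.282.
Power = Φ(δ − 1.282) = Φ(0.951) = 0.8292.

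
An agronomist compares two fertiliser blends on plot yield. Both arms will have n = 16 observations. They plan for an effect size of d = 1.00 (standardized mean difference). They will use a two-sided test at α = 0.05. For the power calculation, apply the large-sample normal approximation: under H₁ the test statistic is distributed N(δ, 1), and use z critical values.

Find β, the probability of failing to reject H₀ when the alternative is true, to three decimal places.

Noncentrality parameter: δ = d·√(n/2) = 1.00 × √(16/2) = 2.8284
Two-sided α = 0.05 → critical value z_{0.025} = 1.960.
Power = Φ(δ − 1.960) + Φ(−δ − 1.960) = Φ(0.868) + Φ(-4.788) = 0.8074 + 0.0000 = 0.8074.
Type II error: β = 1 − power = 1 − 0.8074 = 0.1926.

β ≈ 0.193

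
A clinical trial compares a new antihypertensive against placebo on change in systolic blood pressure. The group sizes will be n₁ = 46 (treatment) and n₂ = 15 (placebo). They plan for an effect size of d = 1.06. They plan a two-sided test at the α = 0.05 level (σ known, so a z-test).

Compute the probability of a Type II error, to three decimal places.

Noncentrality parameter: δ = d / √(1/n₁ + 1/n₂) = 1.06 / √(1/46 + 1/15) = 3.5650
Critical value for a two-sided test at α = 0.05: z_{α/2} = 1.960.
Power = Φ(δ − 1.960) + Φ(−δ − 1.960) = Φ(1.605) + Φ(-5.525) = 0.9458 + 0.0000 = 0.9458.
Type II error: β = 1 − power = 1 − 0.9458 = 0.0542.

β ≈ 0.054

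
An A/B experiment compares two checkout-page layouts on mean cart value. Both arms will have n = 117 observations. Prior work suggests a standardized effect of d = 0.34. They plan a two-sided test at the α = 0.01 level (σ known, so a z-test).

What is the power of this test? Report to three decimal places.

Noncentrality parameter: λ = d·√(n/2) = 0.34 × √(117/2) = 2.6005
Critical value for a two-sided test at α = 0.01: z_{α/2} = 2.576.
Power = Φ(λ − 2.576) + Φ(−λ − 2.576) = Φ(0.025) + Φ(-5.176) = 0.5098 + 0.0000 = 0.5098.

Power ≈ 0.510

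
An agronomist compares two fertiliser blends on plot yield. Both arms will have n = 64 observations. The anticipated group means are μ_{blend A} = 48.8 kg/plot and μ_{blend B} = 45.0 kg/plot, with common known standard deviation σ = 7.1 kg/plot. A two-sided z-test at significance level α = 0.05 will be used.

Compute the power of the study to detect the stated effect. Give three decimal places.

Standardized effect: d = |μ_{blend A} − μ_{blend B}| / σ = |48.8 − 45.0| / 7.1 = 0.5352
Noncentrality parameter: δ = d·√(n/2) = 0.5352 × √(64/2) = 3.0276
Critical value for a two-sided test at α = 0.05: z_{α/2} = 1.960.
Power = Φ(δ − 1.960) + Φ(−δ − 1.960) = Φ(1.068) + Φ(-4.988) = 0.8572 + 0.0000 = 0.8572.

Power ≈ 0.857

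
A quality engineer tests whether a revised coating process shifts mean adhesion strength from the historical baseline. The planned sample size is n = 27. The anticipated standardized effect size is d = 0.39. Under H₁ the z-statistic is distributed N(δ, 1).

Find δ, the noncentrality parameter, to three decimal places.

The noncentrality parameter scales effect size by the design's sample-size factor: δ = d·√n = 0.39 × √27 = 2.0265

δ ≈ 2.026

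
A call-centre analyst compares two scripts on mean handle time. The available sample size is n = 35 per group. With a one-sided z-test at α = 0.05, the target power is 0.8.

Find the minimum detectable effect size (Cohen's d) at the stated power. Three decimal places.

Required noncentrality: δ = z_{0.05} + z_{0.20} = 1.645 + 0.842 = 2.486.
δ = d·√(n/2) ⇒ d = δ/√(n/2) = 2.486/√(35/2) = 0.5944.

d ≈ 0.594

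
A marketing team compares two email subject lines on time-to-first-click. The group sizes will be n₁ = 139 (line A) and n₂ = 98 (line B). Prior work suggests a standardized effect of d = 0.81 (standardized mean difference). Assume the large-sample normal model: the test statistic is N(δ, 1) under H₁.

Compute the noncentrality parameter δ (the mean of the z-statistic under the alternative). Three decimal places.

δ ≈ 6.141

The noncentrality parameter scales effect size by the design's sample-size factor: δ = d / √(1/n₁ + 1/n₂) = 0.81 / √(1/139 + 1/98) = 6.1409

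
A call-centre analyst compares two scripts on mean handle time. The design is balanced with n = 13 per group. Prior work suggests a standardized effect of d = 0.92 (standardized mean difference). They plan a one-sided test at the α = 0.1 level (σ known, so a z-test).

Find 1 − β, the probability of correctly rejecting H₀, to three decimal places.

Noncentrality parameter: δ = d·√(n/2) = 0.92 × √(13/2) = 2.3455
One-sided α = 0.1 → critical value z_{0.1} = 1.282.
Power = P(Z > 1.282 − δ) = Φ(1.064) = 0.8563.

Power ≈ 0.856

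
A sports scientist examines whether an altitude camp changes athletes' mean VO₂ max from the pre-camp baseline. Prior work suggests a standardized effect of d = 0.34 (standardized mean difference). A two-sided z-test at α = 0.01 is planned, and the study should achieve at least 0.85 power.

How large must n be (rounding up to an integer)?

Set Φ(δ − 2.576) = 0.85; then δ − 2.576 = Φ⁻¹(0.85) = 1.036, giving δ = 3.612.
(Ignoring the negligible lower-tail rejection probability gives the usual closed-form inversion.)
δ = d·√n ⇒ n = (δ/d)² = (3.612 / 0.34)² = 112.88.
Rounding up, n = 113.

n = 113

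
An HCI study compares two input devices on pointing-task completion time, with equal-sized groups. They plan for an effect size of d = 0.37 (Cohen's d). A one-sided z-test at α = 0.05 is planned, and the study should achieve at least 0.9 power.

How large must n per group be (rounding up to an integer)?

n = 126 per group

For power 0.9 need Φ(δ − z_{0.05}) = 0.9, so δ = z_{0.05} + z_{0.10} = 1.645 + 1.282 = 2.926.
δ = d·√(n/2) ⇒ n = 2(δ/d)² = 2 × (2.926 / 0.37)² = 125.11.
Round up to the next whole unit.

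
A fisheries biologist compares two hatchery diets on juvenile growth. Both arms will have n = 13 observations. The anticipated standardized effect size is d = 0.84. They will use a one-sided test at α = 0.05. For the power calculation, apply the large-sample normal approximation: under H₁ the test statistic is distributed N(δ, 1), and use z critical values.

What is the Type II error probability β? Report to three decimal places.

Noncentrality parameter: δ = d·√(n/2) = 0.84 × √(13/2) = 2.1416
One-sided α = 0.05 → critical value z_{0.05} = 1.645.
Power = P(Z > 1.645 − δ) = Φ(0.497) = 0.6903.
Type II error: β = 1 − power = 1 − 0.6903 = 0.3097.

β ≈ 0.310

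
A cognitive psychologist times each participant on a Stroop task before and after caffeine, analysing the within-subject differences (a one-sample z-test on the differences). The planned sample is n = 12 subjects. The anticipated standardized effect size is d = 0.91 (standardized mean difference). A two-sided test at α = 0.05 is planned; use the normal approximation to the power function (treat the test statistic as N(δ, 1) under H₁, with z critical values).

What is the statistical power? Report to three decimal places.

Power ≈ 0.883

Noncentrality parameter: δ = d·√n = 0.91 × √12 = 3.1523
Critical value for a two-sided test at α = 0.05: z_{α/2} = 1.960.
Power = Φ(δ − 1.960) + Φ(−δ − 1.960) = Φ(1.192) + Φ(-5.112) = 0.8834 + 0.0000 = 0.8834.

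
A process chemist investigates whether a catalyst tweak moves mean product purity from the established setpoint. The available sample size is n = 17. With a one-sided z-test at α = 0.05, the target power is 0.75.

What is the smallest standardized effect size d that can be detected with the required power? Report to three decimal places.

Required noncentrality: δ = z_{0.05} + z_{0.25} = 1.645 + 0.674 = 2.319.
δ = d·√n ⇒ d = δ/√n = 2.319/√17 = 0.5625.

d ≈ 0.563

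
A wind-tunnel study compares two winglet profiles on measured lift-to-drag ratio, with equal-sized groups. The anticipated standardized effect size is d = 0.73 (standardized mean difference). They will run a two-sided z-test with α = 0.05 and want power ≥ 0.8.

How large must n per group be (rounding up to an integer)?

For power 0.8 need Φ(δ − z_{0.025}) = 0.8, so δ = z_{0.025} + z_{0.20} = 1.960 + 0.842 = 2.802.
(Ignoring the negligible lower-tail rejection probability gives the usual closed-form inversion.)
δ = d·√(n/2) ⇒ n = 2(δ/d)² = 2 × (2.802 / 0.73)² = 29.46.
Rounding up, n = 30 per group.

n = 30 per group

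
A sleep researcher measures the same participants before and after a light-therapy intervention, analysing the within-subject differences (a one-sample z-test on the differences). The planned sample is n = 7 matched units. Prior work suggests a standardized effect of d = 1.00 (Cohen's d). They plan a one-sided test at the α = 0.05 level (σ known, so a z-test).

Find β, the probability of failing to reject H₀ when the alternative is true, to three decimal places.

β ≈ 0.158

Noncentrality parameter: δ = d·√n = 1.00 × √7 = 2.6458
Critical value for a one-sided test at α = 0.05: z_α = 1.645.
Power = Φ(δ − 1.645) = Φ(1.001) = 0.8416.
Type II error: β = 1 − power = 1 − 0.8416 = 0.1584.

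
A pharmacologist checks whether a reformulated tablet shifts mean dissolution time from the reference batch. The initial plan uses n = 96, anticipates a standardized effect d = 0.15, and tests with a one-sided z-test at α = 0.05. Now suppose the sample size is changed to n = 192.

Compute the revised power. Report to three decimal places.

Power ≈ 0.668

With n = 192: δ = d·√n = 0.15 × √192 = 2.0785. Critical value z_{0.05} = 1.645.
Revised power = Φ(δ − 1.645) = Φ(0.434) = 0.6677.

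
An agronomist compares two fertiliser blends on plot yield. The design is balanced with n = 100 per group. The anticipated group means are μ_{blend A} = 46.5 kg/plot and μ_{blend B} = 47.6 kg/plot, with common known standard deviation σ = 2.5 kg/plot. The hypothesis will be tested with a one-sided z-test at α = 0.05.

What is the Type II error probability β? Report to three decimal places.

β ≈ 0.071

Standardized effect: d = |μ_{blend A} − μ_{blend B}| / σ = |46.5 − 47.6| / 2.5 = 0.4400
Noncentrality parameter: δ = d·√(n/2) = 0.4400 × √(100/2) = 3.1113
Critical value for a one-sided test at α = 0.05: z_α = 1.645.
Power = Φ(δ − 1.645) = Φ(1.466) = 0.9287.
Type II error: β = 1 − power = 1 − 0.9287 = 0.0713.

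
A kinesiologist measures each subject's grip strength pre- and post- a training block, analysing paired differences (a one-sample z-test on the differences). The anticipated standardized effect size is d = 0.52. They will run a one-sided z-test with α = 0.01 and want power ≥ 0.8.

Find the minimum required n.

For power 0.8 need Φ(δ − z_{0.01}) = 0.8, so δ = z_{0.01} + z_{0.20} = 2.326 + 0.842 = 3.168.
δ = d·√n ⇒ n = (δ/d)² = (3.168 / 0.52)² = 37.12.
Rounding up, n = 38.

n = 38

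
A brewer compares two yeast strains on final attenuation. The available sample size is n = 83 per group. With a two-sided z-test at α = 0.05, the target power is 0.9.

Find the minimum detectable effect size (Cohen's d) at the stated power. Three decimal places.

d ≈ 0.503

Need Φ(δ − 1.960) = 0.9, so δ = 1.960 + 1.282 = 3.242.
(Lower-tail contribution to power is negligible for δ > 0.)
δ = d·√(n/2) ⇒ d = δ/√(n/2) = 3.242/√(83/2) = 0.5032.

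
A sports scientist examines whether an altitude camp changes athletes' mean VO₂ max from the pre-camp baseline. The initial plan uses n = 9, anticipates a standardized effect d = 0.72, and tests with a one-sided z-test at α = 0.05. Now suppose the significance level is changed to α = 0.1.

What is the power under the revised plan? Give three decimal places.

Power ≈ 0.810

δ = d·√n = 0.72 × √9 = 2.1600 (unchanged). New critical value: z_{0.1} = 1.282.
Revised power = Φ(δ − 1.282) = Φ(0.878) = 0.8101.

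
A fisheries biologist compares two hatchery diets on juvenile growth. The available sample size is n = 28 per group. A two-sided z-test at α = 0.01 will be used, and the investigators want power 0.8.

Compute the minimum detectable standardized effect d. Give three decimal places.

d ≈ 0.913

Required noncentrality: δ = z_{0.005} + z_{0.20} = 2.576 + 0.842 = 3.417.
(Lower-tail contribution to power is negligible for δ > 0.)
δ = d·√(n/2) ⇒ d = δ/√(n/2) = 3.417/√(28/2) = 0.9134.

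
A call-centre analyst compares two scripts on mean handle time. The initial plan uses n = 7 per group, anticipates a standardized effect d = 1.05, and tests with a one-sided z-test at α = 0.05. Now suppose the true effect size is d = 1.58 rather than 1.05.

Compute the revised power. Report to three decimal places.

Power ≈ 0.905

With d = 1.58: δ = d·√(n/2) = 1.58 × √(7/2) = 2.9559. Critical value z_{0.05} = 1.645.
Revised power = Φ(δ − 1.645) = Φ(1.311) = 0.9051.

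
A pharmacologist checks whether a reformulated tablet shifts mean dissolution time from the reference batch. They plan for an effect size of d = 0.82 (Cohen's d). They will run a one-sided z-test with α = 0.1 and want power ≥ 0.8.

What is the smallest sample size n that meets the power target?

n = 7

For power 0.8 need Φ(δ − z_{0.1}) = 0.8, so δ = z_{0.1} + z_{0.20} = 1.282 + 0.842 = 2.123.
δ = d·√n ⇒ n = (δ/d)² = (2.123 / 0.82)² = 6.70.
Round up to the next whole unit.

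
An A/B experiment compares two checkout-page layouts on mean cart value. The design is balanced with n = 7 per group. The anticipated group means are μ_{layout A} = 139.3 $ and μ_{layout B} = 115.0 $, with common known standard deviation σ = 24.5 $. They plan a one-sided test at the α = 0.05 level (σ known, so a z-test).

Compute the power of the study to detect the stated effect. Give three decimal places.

Power ≈ 0.583

Standardized effect: d = |μ_{layout A} − μ_{layout B}| / σ = |139.3 − 115.0| / 24.5 = 0.9918
Noncentrality parameter: δ = d·√(n/2) = 0.9918 × √(7/2) = 1.8556
Critical value for a one-sided test at α = 0.05: z_α = 1.645.
Power = P(Z > 1.645 − δ) = Φ(0.211) = 0.5834.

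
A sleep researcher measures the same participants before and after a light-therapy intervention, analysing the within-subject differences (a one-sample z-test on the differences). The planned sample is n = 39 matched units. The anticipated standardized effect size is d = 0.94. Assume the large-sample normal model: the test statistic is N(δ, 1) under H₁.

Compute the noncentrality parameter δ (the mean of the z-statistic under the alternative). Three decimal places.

The noncentrality parameter scales effect size by the design's sample-size factor: δ = d·√n = 0.94 × √39 = 5.8703

δ ≈ 5.870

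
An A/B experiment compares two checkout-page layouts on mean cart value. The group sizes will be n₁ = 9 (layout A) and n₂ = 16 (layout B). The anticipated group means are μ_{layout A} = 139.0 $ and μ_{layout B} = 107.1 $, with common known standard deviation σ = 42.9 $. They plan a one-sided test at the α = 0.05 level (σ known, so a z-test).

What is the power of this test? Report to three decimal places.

Standardized effect: d = |μ_{layout A} − μ_{layout B}| / σ = |139.0 − 107.1| / 42.9 = 0.7436
Noncentrality parameter: δ = d / √(1/n₁ + 1/n₂) = 0.7436 / √(1/9 + 1/16) = 1.7846
Critical value for a one-sided test at α = 0.05: z_α = 1.645.
Power = Φ(δ − 1.645) = Φ(0.140) = 0.5556.

Power ≈ 0.556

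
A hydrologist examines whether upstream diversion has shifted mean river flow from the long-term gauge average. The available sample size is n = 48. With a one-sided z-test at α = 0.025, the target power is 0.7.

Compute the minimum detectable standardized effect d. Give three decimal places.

d ≈ 0.359

Required noncentrality: δ = z_{0.025} + z_{0.30} = 1.960 + 0.524 = 2.484.
δ = d·√n ⇒ d = δ/√n = 2.484/√48 = 0.3586.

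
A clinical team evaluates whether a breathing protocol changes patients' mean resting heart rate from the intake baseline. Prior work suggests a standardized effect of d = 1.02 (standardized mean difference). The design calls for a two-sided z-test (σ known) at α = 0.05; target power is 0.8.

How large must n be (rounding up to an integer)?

For power 0.8 need Φ(δ − z_{0.025}) = 0.8, so δ = z_{0.025} + z_{0.20} = 1.960 + 0.842 = 2.802.
(For δ > 0 the lower-tail rejection region contributes negligibly to power, so the one-term inversion is standard.)
δ = d·√n ⇒ n = (δ/d)² = (2.802 / 1.02)² = 7.54.
Rounding up, n = 8.

n = 8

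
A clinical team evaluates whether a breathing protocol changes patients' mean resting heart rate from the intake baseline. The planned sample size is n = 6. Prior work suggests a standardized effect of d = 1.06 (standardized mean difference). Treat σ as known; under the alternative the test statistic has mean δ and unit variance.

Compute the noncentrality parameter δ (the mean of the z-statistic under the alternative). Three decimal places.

δ = d·√n = 1.06 × √6 = 2.5965

δ ≈ 2.596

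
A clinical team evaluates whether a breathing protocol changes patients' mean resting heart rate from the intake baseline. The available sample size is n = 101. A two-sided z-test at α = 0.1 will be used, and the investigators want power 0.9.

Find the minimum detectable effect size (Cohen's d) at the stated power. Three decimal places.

d ≈ 0.291

Required noncentrality: δ = z_{0.05} + z_{0.10} = 1.645 + 1.282 = 2.926.
(The second rejection-region term Φ(−δ − z_{α/2}) is negligible and dropped.)
δ = d·√n ⇒ d = δ/√n = 2.926/√101 = 0.2912.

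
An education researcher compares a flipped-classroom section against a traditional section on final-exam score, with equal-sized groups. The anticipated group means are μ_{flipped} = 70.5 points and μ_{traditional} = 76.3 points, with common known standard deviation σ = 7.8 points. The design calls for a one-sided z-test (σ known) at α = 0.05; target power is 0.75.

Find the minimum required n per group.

n = 20 per group

Standardized effect: d = |μ_{flipped} − μ_{traditional}| / σ = |70.5 − 76.3| / 7.8 = 0.7436
For power 0.75 need Φ(δ − z_{0.05}) = 0.75, so δ = z_{0.05} + z_{0.25} = 1.645 + 0.674 = 2.319.
δ = d·√(n/2) ⇒ n = 2(δ/d)² = 2 × (2.319 / 0.7436)² = 19.46.
Round up to the next whole unit.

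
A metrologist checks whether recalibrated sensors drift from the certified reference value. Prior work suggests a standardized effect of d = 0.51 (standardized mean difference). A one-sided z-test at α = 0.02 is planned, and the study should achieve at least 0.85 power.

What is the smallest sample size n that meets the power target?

n = 37

For power 0.85 need Φ(δ − z_{0.02}) = 0.85, so δ = z_{0.02} + z_{0.15} = 2.054 + 1.036 = 3.090.
δ = d·√n ⇒ n = (δ/d)² = (3.090 / 0.51)² = 36.71.
Rounding up, n = 37.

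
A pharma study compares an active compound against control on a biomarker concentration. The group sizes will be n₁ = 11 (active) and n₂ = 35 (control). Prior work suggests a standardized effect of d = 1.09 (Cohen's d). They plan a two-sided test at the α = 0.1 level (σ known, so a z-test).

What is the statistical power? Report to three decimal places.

Noncentrality parameter: δ = d / √(1/n₁ + 1/n₂) = 1.09 / √(1/11 + 1/35) = 3.1534
Two-sided α = 0.1 → critical value z_{0.05} = 1.645.
Power = Φ(δ − 1.645) + Φ(−δ − 1.645) = Φ(1.509) + Φ(-4.798) = 0.9343 + 0.0000 = 0.9343.

Power ≈ 0.934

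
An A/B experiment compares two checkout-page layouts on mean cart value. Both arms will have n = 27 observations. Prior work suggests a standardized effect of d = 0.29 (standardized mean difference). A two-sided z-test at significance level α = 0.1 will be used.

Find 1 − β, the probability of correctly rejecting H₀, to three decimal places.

Power ≈ 0.285

Noncentrality parameter: δ = d·√(n/2) = 0.29 × √(27/2) = 1.0655
Critical value for a two-sided test at α = 0.1: z_{α/2} = 1.645.
Power = Φ(δ − 1.645) + Φ(−δ − 1.645) = Φ(-0.579) + Φ(-2.710) = 0.2812 + 0.0034 = 0.2845.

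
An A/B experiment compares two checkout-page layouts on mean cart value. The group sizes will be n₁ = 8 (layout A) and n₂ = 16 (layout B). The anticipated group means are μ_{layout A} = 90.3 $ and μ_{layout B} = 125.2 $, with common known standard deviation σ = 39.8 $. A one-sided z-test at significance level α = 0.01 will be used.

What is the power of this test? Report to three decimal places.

Standardized effect: d = |μ_{layout A} − μ_{layout B}| / σ = |90.3 − 125.2| / 39.8 = 0.8769
Noncentrality parameter: λ = d / √(1/n₁ + 1/n₂) = 0.8769 / √(1/8 + 1/16) = 2.0251
One-sided α = 0.01 → critical value z_{0.01} = 2.326.
Power = P(Z > 2.326 − λ) = Φ(-0.301) = 0.3816.

Power ≈ 0.382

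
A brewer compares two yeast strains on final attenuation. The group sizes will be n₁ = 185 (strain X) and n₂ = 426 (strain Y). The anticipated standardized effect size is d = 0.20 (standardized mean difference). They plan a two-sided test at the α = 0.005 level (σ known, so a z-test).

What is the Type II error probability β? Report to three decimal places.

Noncentrality parameter: δ = d / √(1/n₁ + 1/n₂) = 0.20 / √(1/185 + 1/426) = 2.2714
Two-sided α = 0.005 → critical value z_{0.0025} = 2.807.
Power = Φ(δ − 2.807) + Φ(−δ − 2.807) = Φ(-0.536) + Φ(-5.078) = 0.2961 + 0.0000 = 0.2961.
Type II error: β = 1 − power = 1 − 0.2961 = 0.7039.

β ≈ 0.704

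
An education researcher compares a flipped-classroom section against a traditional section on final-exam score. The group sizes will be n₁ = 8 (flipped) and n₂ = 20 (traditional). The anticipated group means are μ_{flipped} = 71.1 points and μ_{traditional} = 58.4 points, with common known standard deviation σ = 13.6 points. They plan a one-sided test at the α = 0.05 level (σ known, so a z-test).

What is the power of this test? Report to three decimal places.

Standardized effect: d = |μ_{flipped} − μ_{traditional}| / σ = |71.1 − 58.4| / 13.6 = 0.9338
Noncentrality parameter: δ = d / √(1/n₁ + 1/n₂) = 0.9338 / √(1/8 + 1/20) = 2.2323
Critical value for a one-sided test at α = 0.05: z_α = 1.645.
Power = P(Z > 1.645 − δ) = Φ(0.587) = 0.7215.

Power ≈ 0.722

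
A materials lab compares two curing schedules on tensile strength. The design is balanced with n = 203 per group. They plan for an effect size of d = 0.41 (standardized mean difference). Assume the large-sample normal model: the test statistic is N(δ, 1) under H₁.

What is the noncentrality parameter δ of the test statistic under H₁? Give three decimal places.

δ ≈ 4.131

δ = d·√(n/2) = 0.41 × √(203/2) = 4.1306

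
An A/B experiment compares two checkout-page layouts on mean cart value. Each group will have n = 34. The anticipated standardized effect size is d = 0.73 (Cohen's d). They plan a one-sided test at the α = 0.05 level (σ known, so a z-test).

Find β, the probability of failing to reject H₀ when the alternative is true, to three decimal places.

β ≈ 0.086

Noncentrality parameter: δ = d·√(n/2) = 0.73 × √(34/2) = 3.0099
Critical value for a one-sided test at α = 0.05: z_α = 1.645.
Power = Φ(δ − 1.645) = Φ(1.365) = 0.9139.
Type II error: β = 1 − power = 1 − 0.9139 = 0.0861.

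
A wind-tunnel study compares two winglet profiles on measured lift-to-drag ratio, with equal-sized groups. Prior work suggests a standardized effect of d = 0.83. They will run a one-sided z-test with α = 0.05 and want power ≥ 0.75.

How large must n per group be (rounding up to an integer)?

n = 16 per group

Set Φ(δ − 1.645) = 0.75; then δ − 1.645 = Φ⁻¹(0.75) = 0.674, giving δ = 2.319.
δ = d·√(n/2) ⇒ n = 2(δ/d)² = 2 × (2.319 / 0.83)² = 15.62.
Rounding up, n = 16 per group.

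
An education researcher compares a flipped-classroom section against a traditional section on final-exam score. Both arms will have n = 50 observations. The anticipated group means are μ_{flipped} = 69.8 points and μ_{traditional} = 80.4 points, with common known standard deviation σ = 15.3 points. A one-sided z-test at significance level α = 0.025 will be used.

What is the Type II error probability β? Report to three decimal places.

Standardized effect: d = |μ_{flipped} − μ_{traditional}| / σ = |69.8 − 80.4| / 15.3 = 0.6928
Noncentrality parameter: δ = d·√(n/2) = 0.6928 × √(50/2) = 3.4641
Critical value for a one-sided test at α = 0.025: z_α = 1.960.
Power = Φ(δ − 1.960) = Φ(1.504) = 0.9337.
Type II error: β = 1 − power = 1 − 0.9337 = 0.0663.

β ≈ 0.066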